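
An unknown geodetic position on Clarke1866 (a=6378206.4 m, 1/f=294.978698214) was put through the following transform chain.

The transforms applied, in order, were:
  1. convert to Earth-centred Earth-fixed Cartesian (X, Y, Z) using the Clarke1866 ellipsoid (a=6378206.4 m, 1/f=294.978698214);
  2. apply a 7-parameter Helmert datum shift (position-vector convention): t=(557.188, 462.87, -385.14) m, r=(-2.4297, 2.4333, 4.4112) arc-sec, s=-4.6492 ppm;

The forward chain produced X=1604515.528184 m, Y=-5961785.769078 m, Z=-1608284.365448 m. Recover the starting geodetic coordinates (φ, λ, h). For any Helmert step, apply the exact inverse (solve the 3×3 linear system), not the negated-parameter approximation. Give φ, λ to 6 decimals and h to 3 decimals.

start: X=1604515.5282, Y=-5961785.7691, Z=-1608284.3654 m
→ Helmert⁻¹: X=1603857.2562, Y=-5962291.7182, Z=-1607958.0132
→ geod (Bowring, a=6378206.400): φ=-14.69242600°, λ=-74.94383400°, h=3362.3790 m

φ=-14.692426°, λ=-74.943834°, h=3362.379 m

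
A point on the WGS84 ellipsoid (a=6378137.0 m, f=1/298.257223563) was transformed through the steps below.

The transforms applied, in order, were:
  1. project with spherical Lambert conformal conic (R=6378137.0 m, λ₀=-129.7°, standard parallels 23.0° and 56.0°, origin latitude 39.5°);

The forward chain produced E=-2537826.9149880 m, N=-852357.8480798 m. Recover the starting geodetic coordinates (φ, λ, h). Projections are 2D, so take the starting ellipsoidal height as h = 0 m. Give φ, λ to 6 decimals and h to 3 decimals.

start: E=-2537826.9150, N=-852357.8481 m
→ lcc⁻¹: φ=27.98964500°, λ=-156.46159200°

φ=27.989645°, λ=-156.461592°, h=0.000 m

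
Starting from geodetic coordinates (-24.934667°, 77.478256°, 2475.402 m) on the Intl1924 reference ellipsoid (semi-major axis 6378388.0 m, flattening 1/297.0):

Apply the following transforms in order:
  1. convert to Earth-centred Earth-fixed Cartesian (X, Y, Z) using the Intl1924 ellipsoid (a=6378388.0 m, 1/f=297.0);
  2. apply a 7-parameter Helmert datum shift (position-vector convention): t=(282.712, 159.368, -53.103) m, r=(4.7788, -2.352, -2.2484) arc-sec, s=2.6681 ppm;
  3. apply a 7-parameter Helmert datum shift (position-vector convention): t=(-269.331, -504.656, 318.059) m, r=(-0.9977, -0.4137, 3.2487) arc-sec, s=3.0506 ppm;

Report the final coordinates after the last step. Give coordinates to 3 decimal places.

X=1255263.225 m, Y=5651586.463 m, Z=-2673222.956 m

start: φ=-24.934667°, λ=77.478256°, h=2475.402 m
→ ECEF (a=6378388.000, f=1/297.0): X=1255234.2288, Y=5651844.3251, Z=-2673593.0587
→ Helmert 7p (PV): X=1255612.3849, Y=5652067.0328, Z=-2673508.0380
→ Helmert 7p (PV): X=1255263.2253, Y=5651586.4633, Z=-2673222.9555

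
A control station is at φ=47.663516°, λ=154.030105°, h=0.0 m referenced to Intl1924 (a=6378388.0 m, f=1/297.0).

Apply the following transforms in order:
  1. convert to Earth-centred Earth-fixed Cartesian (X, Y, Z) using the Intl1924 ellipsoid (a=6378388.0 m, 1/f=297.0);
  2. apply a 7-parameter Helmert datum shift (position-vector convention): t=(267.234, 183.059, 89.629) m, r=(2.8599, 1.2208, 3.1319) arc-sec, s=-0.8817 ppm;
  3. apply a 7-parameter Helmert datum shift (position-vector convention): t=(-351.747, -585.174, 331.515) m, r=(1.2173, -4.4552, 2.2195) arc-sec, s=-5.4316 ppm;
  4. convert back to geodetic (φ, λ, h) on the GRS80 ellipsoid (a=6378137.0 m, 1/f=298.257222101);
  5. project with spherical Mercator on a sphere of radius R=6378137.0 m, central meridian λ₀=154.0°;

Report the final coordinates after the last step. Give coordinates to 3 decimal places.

start: φ=47.663516°, λ=154.030105°, h=0.000 m
→ ECEF (a=6378388.000, f=1/297.0): X=-3869085.6526, Y=1884563.2645, Z=4691848.2801
→ Helmert 7p (PV): X=-3868815.8530, Y=1884620.8609, Z=4691982.8017
→ Helmert 7p (PV): X=-3869268.2089, Y=1883956.1302, Z=4692216.3903
→ geod (Bowring, a=6378137.000): φ=47.66560330°, λ=154.03843626°, h=404.7727 m
→ merc (R=6378137.0, λ₀=154.0°): E=4278.7044, N=6051402.3490

E=4278.704 m, N=6051402.349 m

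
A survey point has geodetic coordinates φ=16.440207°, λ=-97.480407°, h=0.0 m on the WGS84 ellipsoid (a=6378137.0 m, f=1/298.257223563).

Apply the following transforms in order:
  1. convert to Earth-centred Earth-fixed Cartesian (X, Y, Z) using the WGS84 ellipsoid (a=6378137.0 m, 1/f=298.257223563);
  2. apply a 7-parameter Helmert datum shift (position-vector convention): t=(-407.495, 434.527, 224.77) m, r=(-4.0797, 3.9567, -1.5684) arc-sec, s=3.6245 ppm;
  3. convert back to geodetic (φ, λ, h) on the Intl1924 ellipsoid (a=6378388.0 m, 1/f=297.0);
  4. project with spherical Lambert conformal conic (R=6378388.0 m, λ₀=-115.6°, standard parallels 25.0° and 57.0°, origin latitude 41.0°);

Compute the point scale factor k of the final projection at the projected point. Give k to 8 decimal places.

1.05093603

start: φ=16.440207°, λ=-97.480407°, h=0.000 m
→ ECEF (a=6378137.000, f=1/298.257223563): X=-796616.6505, Y=-6066935.2465, Z=1793502.6080
→ Helmert 7p (PV): X=-797038.7606, Y=-6066481.1780, Z=1793869.1578
→ geod (Bowring, a=6378388.000): φ=16.44484194°, λ=-97.48487963°, h=-519.0178 m
→ into lcc (λ₀=-115.6°): φ=16.44484194°, λ−λ₀=18.11512037°
scale k = 1.05093603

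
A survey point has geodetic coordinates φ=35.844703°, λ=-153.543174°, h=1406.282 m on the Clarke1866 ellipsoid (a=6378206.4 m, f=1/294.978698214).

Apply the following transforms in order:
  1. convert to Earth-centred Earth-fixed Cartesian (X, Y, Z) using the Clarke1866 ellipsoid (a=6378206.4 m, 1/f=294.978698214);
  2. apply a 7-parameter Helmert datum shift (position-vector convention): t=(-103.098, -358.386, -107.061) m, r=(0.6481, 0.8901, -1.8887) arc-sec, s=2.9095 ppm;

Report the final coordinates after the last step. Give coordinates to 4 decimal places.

X=-4635267.9245 m, Y=-2306973.6887 m, Z=3714787.5729 m

start: φ=35.844703°, λ=-153.543174°, h=1406.282 m
→ ECEF (a=6378206.400, f=1/294.978698214): X=-4635146.2503, Y=-2306639.3618, Z=3714871.0709
→ Helmert 7p (PV): X=-4635267.9245, Y=-2306973.6887, Z=3714787.5729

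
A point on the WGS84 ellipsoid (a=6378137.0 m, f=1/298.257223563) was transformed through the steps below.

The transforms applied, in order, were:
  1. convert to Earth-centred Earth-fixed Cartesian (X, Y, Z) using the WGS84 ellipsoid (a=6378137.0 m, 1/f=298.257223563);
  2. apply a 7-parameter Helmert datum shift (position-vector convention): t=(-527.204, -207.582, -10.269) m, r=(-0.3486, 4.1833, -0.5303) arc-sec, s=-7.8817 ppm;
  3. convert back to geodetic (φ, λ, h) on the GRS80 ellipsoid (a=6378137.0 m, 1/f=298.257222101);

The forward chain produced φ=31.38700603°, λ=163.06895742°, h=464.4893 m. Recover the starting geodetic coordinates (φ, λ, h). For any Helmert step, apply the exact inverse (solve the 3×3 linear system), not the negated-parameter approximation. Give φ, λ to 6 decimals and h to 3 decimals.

φ=31.388082°, λ=163.065664°, h=140.773 m

start: φ=31.387006°, λ=163.068957°, h=464.489 m
→ ECEF (a=6378137.000, f=1/298.257222101): X=-5213931.9232, Y=1587199.7905, Z=3302840.2267
→ Helmert⁻¹: X=-5213516.8754, Y=1587400.8984, Z=3302773.4743
→ geod (Bowring, a=6378137.000): φ=31.38808200°, λ=163.06566400°, h=140.7730 m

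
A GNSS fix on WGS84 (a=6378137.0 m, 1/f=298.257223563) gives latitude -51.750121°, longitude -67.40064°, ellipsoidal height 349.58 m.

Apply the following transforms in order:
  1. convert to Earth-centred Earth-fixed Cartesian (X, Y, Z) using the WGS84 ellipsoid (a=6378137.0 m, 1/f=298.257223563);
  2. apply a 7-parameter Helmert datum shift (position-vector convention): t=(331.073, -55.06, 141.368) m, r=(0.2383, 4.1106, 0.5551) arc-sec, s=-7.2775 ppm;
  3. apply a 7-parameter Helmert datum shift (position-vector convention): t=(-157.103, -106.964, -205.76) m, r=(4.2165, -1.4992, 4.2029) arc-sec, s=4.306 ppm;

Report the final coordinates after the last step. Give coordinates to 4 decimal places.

start: φ=-51.750121°, λ=-67.400640°, h=349.580 m
→ ECEF (a=6378137.000, f=1/298.257223563): X=1520634.3793, Y=-3653204.4844, Z=-4985913.0557
→ Helmert 7p (PV): X=1520864.8550, Y=-3653223.1057, Z=-4985769.9274
→ Helmert 7p (PV): X=1520824.9784, Y=-3653212.8904, Z=-4986060.7820

X=1520824.9784 m, Y=-3653212.8904 m, Z=-4986060.7820 m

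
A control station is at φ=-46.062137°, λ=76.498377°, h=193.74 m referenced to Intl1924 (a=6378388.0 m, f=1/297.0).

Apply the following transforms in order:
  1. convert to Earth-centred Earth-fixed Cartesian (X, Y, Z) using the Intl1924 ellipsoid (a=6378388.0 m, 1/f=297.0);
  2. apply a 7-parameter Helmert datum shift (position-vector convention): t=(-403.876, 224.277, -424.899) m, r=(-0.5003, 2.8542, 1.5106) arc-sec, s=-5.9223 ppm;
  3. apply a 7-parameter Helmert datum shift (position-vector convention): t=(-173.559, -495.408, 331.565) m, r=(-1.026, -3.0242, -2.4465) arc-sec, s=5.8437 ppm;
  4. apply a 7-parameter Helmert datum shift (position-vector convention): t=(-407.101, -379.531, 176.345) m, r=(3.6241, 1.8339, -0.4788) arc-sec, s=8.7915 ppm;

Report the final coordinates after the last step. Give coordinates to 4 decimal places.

X=1034163.8697 m, Y=4310584.5475 m, Z=-4570186.7618 m

start: φ=-46.062137°, λ=76.498377°, h=193.740 m
→ ECEF (a=6378388.000, f=1/297.0): X=1035146.6855, Y=4311158.2587, Z=-4570265.4368
→ Helmert 7p (PV): X=1034641.8651, Y=4311353.4995, Z=-4570688.0499
→ Helmert 7p (PV): X=1034592.5040, Y=4310848.2782, Z=-4570389.4705
→ Helmert 7p (PV): X=1034163.8697, Y=4310584.5475, Z=-4570186.7618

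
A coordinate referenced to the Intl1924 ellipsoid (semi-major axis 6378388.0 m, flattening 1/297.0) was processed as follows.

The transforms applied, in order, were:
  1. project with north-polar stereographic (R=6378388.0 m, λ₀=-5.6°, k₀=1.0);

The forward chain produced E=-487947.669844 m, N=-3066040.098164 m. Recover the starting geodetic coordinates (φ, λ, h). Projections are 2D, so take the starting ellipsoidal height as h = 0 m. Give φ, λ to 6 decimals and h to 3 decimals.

start: E=-487947.6698, N=-3066040.0982 m
→ stereo⁻¹: φ=62.64360300°, λ=-14.64255500°

φ=62.643603°, λ=-14.642555°, h=0.000 m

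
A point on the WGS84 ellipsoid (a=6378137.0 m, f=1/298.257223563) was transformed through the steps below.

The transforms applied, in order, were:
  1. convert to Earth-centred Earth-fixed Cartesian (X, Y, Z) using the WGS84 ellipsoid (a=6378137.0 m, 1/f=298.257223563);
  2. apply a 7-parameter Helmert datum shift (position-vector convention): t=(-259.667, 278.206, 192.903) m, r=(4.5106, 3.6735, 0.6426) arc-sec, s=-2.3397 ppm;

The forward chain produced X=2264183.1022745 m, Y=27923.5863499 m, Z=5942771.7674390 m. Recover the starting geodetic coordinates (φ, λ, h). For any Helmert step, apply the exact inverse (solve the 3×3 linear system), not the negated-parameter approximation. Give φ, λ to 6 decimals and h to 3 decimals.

φ=69.267783°, λ=0.702601°, h=21.185 m

start: X=2264183.1023, Y=27923.5863, Z=5942771.7674 m
→ Helmert⁻¹: X=2264342.3178, Y=27768.3442, Z=5942632.4882
→ geod (Bowring, a=6378137.000): φ=69.26778300°, λ=0.70260100°, h=21.1850 m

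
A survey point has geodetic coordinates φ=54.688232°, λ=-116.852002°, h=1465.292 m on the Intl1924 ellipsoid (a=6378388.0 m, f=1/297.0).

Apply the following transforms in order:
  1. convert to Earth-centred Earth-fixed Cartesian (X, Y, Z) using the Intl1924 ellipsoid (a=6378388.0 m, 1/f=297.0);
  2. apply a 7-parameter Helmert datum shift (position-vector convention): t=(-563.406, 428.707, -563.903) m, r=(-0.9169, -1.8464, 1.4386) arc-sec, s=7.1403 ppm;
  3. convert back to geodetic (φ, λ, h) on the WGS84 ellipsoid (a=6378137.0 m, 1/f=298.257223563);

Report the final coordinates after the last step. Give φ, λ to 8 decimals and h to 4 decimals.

φ=54.68546130°, λ=-116.86319978°, h=1166.8761 m

start: φ=54.688232°, λ=-116.852002°, h=1465.292 m
→ ECEF (a=6378388.000, f=1/297.0): X=-1669435.1942, Y=-3297479.9954, Z=5182700.6632
→ Helmert 7p (PV): X=-1670033.9157, Y=-3297063.4384, Z=5182173.4802
→ geod (Bowring, a=6378137.000): φ=54.68546130°, λ=-116.86319978°, h=1166.8761 m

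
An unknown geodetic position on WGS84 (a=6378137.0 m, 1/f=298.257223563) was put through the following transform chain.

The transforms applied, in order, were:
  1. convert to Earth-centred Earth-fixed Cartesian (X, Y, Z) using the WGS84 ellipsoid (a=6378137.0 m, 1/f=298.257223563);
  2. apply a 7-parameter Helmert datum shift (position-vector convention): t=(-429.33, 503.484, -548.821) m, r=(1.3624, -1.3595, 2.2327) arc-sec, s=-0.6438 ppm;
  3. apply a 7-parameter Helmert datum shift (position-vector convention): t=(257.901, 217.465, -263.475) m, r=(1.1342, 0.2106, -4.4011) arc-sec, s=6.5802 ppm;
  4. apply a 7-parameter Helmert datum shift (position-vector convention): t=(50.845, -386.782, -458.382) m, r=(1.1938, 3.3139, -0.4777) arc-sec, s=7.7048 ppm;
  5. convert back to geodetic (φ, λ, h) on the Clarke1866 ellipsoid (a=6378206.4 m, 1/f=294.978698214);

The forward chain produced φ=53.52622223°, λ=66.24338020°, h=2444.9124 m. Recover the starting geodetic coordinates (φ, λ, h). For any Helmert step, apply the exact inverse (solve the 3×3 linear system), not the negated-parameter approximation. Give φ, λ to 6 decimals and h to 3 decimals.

start: φ=53.526222°, λ=66.243380°, h=2444.912 m
→ ECEF (a=6378206.400, f=1/294.978698214): X=1531376.5572, Y=3479227.4673, Z=5107335.7933
→ Helmert⁻¹: X=1531223.7926, Y=3479620.5482, Z=5107759.2830
→ Helmert⁻¹: X=1530876.3609, Y=3479440.9402, Z=5107971.5769
→ Helmert⁻¹: X=1531378.0048, Y=3478956.8617, Z=5108490.6145
→ geod (Bowring, a=6378137.000): φ=53.53212700°, λ=66.24171700°, h=3142.4300 m

φ=53.532127°, λ=66.241717°, h=3142.430 m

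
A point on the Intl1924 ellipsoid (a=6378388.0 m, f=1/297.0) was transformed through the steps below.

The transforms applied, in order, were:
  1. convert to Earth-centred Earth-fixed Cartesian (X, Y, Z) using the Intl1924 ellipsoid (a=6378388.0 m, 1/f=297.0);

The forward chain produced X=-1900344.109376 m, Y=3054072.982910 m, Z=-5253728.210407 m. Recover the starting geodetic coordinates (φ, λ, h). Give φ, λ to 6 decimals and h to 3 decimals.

start: X=-1900344.1094, Y=3054072.9829, Z=-5253728.2104 m
→ geod (Bowring, a=6378388.000): φ=-55.78182100°, λ=121.89122500°, h=3386.2580 m

φ=-55.781821°, λ=121.891225°, h=3386.258 m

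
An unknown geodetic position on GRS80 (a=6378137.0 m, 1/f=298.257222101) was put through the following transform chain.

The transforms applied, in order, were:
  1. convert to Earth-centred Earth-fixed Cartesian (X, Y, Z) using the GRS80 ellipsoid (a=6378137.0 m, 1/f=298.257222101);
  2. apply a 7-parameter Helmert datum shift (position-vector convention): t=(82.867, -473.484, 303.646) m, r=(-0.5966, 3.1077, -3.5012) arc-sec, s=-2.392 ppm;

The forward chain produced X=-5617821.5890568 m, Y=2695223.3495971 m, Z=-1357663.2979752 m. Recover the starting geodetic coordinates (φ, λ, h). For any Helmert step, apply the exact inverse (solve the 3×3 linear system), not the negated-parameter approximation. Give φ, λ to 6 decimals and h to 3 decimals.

φ=-12.375310°, λ=154.367291°, h=289.899 m

start: X=-5617821.5891, Y=2695223.3496, Z=-1357663.2980 m
→ Helmert⁻¹: X=-5617943.1891, Y=2695611.8491, Z=-1358047.0385
→ geod (Bowring, a=6378137.000): φ=-12.37531000°, λ=154.36729100°, h=289.8990 m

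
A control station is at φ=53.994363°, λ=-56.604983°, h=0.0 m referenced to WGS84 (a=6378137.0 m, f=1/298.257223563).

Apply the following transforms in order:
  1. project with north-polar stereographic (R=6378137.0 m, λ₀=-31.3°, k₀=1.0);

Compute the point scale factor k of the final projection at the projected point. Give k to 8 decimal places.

start: φ=53.994363°, λ=-56.604983°, h=0.000 m
→ into stereo (λ₀=-31.3°): φ=53.99436300°, λ−λ₀=-25.30498300°
scale k = 1.10560815

1.10560815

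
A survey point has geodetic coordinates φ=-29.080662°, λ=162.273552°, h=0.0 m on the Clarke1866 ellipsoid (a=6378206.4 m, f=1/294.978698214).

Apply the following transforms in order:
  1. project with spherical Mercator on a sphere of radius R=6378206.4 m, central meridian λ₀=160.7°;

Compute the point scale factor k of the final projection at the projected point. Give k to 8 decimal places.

start: φ=-29.080662°, λ=162.273552°, h=0.000 m
→ into merc (λ₀=160.7°): φ=-29.08066200°, λ−λ₀=1.57355200°
scale k = 1.14424813

1.14424813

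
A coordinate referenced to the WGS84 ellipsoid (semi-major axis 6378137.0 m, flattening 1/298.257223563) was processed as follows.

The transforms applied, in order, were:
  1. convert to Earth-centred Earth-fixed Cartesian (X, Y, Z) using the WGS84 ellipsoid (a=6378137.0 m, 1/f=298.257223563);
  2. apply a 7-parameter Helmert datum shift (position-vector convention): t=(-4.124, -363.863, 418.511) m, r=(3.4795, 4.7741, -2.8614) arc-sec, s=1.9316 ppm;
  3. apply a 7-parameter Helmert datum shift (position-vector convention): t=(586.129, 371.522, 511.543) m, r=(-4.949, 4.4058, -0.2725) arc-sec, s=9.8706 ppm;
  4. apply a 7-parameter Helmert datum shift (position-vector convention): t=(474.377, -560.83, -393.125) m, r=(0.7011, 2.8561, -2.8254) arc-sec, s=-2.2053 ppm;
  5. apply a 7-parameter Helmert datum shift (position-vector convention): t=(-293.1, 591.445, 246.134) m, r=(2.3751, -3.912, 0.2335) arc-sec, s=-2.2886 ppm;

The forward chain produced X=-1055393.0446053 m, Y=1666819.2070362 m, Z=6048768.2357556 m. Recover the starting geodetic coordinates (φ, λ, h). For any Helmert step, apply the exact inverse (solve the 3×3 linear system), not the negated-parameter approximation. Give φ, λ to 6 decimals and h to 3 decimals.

φ=72.042016°, λ=122.367106°, h=2893.907 m

start: X=-1055393.0446, Y=1666819.2070, Z=6048768.2358 m
→ Helmert⁻¹: X=-1054985.7570, Y=1666302.4174, Z=6048536.7660
→ Helmert⁻¹: X=-1055569.0523, Y=1666873.0247, Z=6048922.9488
→ Helmert⁻¹: X=-1056276.1506, Y=1666338.5369, Z=6048369.1242
→ Helmert⁻¹: X=-1056433.0901, Y=1666786.5476, Z=6047886.3621
→ geod (Bowring, a=6378137.000): φ=72.04201600°, λ=122.36710600°, h=2893.9070 m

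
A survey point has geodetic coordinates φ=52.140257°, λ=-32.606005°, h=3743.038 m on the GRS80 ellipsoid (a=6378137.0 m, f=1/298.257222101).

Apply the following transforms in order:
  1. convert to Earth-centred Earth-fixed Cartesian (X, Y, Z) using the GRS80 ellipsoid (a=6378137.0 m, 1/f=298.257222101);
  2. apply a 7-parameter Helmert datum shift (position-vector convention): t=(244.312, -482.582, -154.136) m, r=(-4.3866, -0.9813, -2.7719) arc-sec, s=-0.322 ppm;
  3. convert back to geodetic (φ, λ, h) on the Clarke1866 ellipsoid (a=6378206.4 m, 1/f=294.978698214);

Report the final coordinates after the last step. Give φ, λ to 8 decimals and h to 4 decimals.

start: φ=52.140257°, λ=-32.606005°, h=3743.038 m
→ ECEF (a=6378137.000, f=1/298.257222101): X=3306360.2642, Y=-2114993.8958, Z=5015351.6135
→ Helmert 7p (PV): X=3306551.2287, Y=-2115413.5688, Z=5015256.5717
→ geod (Bowring, a=6378206.400): φ=52.13906125°, λ=-32.60966327°, h=3984.2400 m

φ=52.13906125°, λ=-32.60966327°, h=3984.2400 m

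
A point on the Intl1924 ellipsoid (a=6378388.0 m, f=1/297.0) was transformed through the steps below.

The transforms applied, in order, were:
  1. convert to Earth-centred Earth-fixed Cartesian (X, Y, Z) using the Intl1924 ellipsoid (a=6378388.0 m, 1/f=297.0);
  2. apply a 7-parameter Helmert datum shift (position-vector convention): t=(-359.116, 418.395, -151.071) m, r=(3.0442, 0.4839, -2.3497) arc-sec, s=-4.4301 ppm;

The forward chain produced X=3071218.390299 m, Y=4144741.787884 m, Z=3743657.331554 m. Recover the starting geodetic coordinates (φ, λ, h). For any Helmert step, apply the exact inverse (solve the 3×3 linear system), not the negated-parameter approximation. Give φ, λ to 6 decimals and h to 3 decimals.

start: X=3071218.3903, Y=4144741.7879, Z=3743657.3316 m
→ Helmert⁻¹: X=3071535.1188, Y=4144431.9958, Z=3743771.0275
→ geod (Bowring, a=6378388.000): φ=36.15375200°, λ=53.45699400°, h=2935.0310 m

φ=36.153752°, λ=53.456994°, h=2935.031 m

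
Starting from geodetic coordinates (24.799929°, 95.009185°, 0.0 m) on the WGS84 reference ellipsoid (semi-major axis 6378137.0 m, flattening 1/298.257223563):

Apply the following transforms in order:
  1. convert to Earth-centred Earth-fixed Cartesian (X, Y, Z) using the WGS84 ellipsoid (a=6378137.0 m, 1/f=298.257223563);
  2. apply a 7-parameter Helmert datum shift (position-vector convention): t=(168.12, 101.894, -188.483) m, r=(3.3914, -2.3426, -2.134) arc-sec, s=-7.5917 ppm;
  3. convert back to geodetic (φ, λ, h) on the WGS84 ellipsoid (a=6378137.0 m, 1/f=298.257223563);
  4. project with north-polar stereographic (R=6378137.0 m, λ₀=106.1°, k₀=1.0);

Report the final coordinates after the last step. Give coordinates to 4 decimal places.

E=-1569618.1640 m, N=-8005723.2055 m

start: φ=24.799929°, λ=95.009185°, h=0.000 m
→ ECEF (a=6378137.000, f=1/298.257223563): X=-505848.4818, Y=5771218.7093, Z=2658972.4268
→ Helmert 7p (PV): X=-505647.0118, Y=5771238.3049, Z=2658852.9022
→ geod (Bowring, a=6378137.000): φ=24.79894215°, λ=95.00718316°, h=-48.3791 m
→ stereo (R=6378137.0, λ₀=106.1°): E=-1569618.1640, N=-8005723.2055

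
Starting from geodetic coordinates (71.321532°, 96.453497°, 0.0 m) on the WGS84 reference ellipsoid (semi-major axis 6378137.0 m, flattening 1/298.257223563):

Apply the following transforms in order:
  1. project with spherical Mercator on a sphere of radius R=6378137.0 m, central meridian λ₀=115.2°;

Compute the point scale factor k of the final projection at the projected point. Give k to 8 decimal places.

start: φ=71.321532°, λ=96.453497°, h=0.000 m
→ into merc (λ₀=115.2°): φ=71.32153200°, λ−λ₀=-18.74650300°
scale k = 3.12249223

3.12249223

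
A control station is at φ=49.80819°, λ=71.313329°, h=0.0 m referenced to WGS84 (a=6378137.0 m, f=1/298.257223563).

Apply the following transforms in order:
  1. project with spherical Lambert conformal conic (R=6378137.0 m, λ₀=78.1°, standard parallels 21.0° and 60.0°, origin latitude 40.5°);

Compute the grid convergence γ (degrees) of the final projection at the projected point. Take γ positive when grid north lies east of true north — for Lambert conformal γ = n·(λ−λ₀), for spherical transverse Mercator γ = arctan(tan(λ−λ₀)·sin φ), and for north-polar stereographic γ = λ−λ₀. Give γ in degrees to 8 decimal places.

start: φ=49.808190°, λ=71.313329°, h=0.000 m
→ into lcc (λ₀=78.1°): φ=49.80819000°, λ−λ₀=-6.78667100°
convergence γ = -4.49890691°

-4.49890691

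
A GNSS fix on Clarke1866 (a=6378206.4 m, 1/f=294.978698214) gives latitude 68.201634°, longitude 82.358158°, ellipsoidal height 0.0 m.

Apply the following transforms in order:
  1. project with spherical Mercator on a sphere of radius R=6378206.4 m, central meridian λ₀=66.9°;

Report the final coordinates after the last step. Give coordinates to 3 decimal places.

start: φ=68.201634°, λ=82.358158°, h=0.000 m
→ merc (R=6378206.4, λ₀=66.9°): E=1720813.0010, N=10507292.5557

E=1720813.001 m, N=10507292.556 m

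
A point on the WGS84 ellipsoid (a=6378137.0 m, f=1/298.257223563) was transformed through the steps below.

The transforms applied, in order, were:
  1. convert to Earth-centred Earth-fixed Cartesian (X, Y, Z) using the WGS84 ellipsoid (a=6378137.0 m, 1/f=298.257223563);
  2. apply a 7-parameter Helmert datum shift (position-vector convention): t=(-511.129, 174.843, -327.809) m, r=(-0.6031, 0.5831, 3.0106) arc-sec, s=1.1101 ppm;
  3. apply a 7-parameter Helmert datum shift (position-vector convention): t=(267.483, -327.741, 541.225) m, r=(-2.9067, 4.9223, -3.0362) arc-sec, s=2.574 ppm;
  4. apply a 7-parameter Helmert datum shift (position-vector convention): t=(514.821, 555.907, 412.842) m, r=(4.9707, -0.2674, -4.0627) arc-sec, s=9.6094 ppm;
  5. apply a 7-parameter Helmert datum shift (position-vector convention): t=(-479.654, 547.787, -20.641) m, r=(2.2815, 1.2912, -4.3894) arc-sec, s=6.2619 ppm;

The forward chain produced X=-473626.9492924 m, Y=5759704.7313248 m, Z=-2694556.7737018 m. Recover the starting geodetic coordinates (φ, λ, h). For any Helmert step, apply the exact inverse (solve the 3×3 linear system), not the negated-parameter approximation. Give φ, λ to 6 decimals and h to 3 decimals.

φ=-25.155036°, λ=94.701183°, h=1410.715 m

start: X=-473626.9493, Y=5759704.7313, Z=-2694556.7737 m
→ Helmert⁻¹: X=-473250.0202, Y=5759081.0055, Z=-2694585.9237
→ Helmert⁻¹: X=-473877.2030, Y=5758395.4808, Z=-2695111.0238
→ Helmert⁻¹: X=-474163.9065, Y=5758739.4055, Z=-2695575.4730
→ Helmert⁻¹: X=-473560.5815, Y=5758572.9625, Z=-2695229.1732
→ geod (Bowring, a=6378137.000): φ=-25.15503600°, λ=94.70118300°, h=1410.7150 m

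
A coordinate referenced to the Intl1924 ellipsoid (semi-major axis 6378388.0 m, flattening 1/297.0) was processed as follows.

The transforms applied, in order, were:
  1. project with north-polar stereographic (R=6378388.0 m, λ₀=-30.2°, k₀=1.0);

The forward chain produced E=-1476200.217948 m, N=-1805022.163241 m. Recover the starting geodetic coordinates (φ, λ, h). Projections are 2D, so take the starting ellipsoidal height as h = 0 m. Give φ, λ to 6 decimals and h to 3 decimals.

start: E=-1476200.2179, N=-1805022.1632 m
→ stereo⁻¹: φ=69.28265900°, λ=-69.47731000°

φ=69.282659°, λ=-69.477310°, h=0.000 m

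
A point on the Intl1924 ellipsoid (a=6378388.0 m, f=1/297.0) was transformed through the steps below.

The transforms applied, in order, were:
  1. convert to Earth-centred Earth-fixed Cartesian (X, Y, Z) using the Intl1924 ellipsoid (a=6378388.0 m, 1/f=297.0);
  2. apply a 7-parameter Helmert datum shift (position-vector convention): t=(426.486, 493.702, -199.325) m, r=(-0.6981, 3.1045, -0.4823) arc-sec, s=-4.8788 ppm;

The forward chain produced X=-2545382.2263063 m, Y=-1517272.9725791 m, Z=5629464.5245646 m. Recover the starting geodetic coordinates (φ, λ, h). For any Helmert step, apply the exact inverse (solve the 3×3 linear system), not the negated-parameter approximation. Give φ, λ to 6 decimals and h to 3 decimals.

φ=62.392219°, λ=-149.197730°, h=698.710 m

start: X=-2545382.2263, Y=-1517272.9726, Z=5629464.5246 m
→ Helmert⁻¹: X=-2545902.3159, Y=-1517799.0859, Z=5629647.8603
→ geod (Bowring, a=6378388.000): φ=62.39221900°, λ=-149.19773000°, h=698.7100 m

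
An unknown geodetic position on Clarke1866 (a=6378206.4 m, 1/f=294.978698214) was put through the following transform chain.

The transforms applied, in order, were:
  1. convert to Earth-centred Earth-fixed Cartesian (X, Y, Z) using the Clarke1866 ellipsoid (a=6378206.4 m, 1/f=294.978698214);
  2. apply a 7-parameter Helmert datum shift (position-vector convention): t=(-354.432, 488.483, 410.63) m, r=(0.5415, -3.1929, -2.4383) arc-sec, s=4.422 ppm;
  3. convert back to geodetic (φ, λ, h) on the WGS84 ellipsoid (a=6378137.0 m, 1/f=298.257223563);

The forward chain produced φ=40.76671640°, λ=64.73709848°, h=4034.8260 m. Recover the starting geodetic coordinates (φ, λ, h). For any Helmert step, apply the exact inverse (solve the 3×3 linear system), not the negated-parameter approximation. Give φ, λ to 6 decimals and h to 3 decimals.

start: φ=40.766716°, λ=64.737098°, h=4034.826 m
→ ECEF (a=6378137.000, f=1/298.257223563): X=2065835.8137, Y=4377643.4577, Z=4145471.4116
→ Helmert⁻¹: X=2066193.5285, Y=4377170.9256, Z=4144998.9771
→ geod (Bowring, a=6378206.400): φ=40.76722700°, λ=64.73088200°, h=3550.1710 m

φ=40.767227°, λ=64.730882°, h=3550.171 m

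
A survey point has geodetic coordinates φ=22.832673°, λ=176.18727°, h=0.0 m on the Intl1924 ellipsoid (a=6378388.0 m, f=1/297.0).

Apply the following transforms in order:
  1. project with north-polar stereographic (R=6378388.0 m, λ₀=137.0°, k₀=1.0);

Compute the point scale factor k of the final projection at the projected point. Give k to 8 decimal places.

1.44087940

start: φ=22.832673°, λ=176.187270°, h=0.000 m
→ into stereo (λ₀=137.0°): φ=22.83267300°, λ−λ₀=39.18727000°
scale k = 1.44087940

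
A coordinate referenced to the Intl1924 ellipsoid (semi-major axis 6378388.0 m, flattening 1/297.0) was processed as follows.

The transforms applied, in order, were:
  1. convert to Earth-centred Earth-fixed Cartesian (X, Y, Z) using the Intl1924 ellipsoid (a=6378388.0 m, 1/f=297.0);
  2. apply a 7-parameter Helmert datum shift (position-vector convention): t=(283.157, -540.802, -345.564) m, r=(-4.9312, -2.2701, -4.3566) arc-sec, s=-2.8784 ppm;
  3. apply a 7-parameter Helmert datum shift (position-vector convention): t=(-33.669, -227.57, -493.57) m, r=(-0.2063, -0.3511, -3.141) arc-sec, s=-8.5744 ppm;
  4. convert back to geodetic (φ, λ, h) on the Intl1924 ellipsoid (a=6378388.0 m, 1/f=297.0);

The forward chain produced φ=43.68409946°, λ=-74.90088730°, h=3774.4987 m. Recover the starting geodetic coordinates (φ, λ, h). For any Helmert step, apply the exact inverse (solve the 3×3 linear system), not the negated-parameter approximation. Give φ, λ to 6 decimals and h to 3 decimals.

φ=43.693000°, λ=-74.898995°, h=3843.096 m

start: φ=43.684099°, λ=-74.900887°, h=3774.499 m
→ ECEF (a=6378388.000, f=1/297.0): X=1204173.2523, Y=-4463139.2873, Z=4385460.3924
→ Helmert⁻¹: X=1204292.6741, Y=-4462936.0322, Z=4385985.0560
→ Helmert⁻¹: X=1204155.5104, Y=-4462487.5034, Z=4386223.3078
→ geod (Bowring, a=6378388.000): φ=43.69300000°, λ=-74.89899500°, h=3843.0960 m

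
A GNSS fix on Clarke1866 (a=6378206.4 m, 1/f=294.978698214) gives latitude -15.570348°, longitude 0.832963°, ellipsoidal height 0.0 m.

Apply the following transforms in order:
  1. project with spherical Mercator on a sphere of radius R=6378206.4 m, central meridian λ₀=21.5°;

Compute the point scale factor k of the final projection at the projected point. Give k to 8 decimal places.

1.03809647

start: φ=-15.570348°, λ=0.832963°, h=0.000 m
→ into merc (λ₀=21.5°): φ=-15.57034800°, λ−λ₀=-20.66703700°
scale k = 1.03809647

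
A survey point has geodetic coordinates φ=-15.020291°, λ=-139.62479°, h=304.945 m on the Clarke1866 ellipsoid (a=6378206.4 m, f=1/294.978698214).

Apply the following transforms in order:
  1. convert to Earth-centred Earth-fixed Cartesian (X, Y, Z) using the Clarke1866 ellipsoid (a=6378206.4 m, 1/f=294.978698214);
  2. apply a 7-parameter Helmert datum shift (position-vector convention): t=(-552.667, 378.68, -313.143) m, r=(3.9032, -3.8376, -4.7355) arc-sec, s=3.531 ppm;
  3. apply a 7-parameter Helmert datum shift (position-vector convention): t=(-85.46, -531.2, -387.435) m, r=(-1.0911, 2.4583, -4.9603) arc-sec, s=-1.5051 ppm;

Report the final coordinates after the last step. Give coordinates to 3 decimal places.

X=-4695139.079 m, Y=-3991591.661 m, Z=-1643036.610 m

start: φ=-15.020291°, λ=-139.624790°, h=304.945 m
→ ECEF (a=6378206.400, f=1/294.978698214): X=-4694314.7962, Y=-3991674.1195, Z=-1642246.8990
→ Helmert 7p (PV): X=-4694945.1269, Y=-3991170.6832, Z=-1642728.7155
→ Helmert 7p (PV): X=-4695139.0792, Y=-3991591.6610, Z=-1643036.6104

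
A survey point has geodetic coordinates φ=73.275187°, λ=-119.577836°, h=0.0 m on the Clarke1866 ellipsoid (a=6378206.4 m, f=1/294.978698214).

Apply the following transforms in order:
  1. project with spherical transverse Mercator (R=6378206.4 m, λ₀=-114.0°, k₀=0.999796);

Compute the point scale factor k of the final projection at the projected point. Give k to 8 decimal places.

start: φ=73.275187°, λ=-119.577836°, h=0.000 m
→ into tm (λ₀=-114.0°): φ=73.27518700°, λ−λ₀=-5.57783600°
scale k = 1.00018734

1.00018734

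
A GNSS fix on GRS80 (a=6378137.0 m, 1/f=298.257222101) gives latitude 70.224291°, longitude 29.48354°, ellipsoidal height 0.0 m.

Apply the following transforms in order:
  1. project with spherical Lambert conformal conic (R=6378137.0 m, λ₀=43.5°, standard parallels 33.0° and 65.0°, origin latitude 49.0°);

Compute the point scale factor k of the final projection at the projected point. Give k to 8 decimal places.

1.03917897

start: φ=70.224291°, λ=29.483540°, h=0.000 m
→ into lcc (λ₀=43.5°): φ=70.22429100°, λ−λ₀=-14.01646000°
scale k = 1.03917897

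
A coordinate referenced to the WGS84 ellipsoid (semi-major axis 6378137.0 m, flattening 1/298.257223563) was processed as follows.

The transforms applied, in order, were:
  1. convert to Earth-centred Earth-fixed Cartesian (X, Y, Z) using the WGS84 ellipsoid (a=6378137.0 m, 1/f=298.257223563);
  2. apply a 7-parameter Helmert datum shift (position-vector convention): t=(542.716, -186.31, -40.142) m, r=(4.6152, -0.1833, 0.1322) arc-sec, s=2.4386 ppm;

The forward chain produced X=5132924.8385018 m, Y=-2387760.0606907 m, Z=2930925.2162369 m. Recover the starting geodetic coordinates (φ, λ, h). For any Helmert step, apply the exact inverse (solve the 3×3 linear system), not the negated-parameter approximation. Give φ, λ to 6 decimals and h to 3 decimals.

φ=27.532495°, λ=-24.947177°, h=742.629 m

start: X=5132924.8385, Y=-2387760.0607, Z=2930925.2162 m
→ Helmert⁻¹: X=5132370.6812, Y=-2387505.6362, Z=2931007.0706
→ geod (Bowring, a=6378137.000): φ=27.53249500°, λ=-24.94717700°, h=742.6290 m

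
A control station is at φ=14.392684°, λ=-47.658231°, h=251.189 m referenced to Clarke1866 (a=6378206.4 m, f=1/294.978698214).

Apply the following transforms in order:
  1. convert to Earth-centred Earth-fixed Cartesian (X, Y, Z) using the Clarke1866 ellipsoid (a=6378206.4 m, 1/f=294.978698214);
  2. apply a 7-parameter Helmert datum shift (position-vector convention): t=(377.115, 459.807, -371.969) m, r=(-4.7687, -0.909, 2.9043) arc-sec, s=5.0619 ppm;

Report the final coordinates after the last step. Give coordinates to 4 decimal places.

X=4162708.5614 m, Y=-4567030.9238 m, Z=1574827.2597 m

start: φ=14.392684°, λ=-47.658231°, h=251.189 m
→ ECEF (a=6378206.400, f=1/294.978698214): X=4162253.0051, Y=-4567562.6316, Z=1575067.3135
→ Helmert 7p (PV): X=4162708.5614, Y=-4567030.9238, Z=1574827.2597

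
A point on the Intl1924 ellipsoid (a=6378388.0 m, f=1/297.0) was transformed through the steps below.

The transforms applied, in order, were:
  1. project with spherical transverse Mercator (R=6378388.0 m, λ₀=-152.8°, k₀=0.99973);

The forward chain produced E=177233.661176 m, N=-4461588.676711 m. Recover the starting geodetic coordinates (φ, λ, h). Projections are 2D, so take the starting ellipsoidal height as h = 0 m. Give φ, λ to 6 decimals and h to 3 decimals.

φ=-40.069760°, λ=-150.719110°, h=0.000 m

start: E=177233.6612, N=-4461588.6767 m
→ tm⁻¹: φ=-40.06976000°, λ=-150.71911000°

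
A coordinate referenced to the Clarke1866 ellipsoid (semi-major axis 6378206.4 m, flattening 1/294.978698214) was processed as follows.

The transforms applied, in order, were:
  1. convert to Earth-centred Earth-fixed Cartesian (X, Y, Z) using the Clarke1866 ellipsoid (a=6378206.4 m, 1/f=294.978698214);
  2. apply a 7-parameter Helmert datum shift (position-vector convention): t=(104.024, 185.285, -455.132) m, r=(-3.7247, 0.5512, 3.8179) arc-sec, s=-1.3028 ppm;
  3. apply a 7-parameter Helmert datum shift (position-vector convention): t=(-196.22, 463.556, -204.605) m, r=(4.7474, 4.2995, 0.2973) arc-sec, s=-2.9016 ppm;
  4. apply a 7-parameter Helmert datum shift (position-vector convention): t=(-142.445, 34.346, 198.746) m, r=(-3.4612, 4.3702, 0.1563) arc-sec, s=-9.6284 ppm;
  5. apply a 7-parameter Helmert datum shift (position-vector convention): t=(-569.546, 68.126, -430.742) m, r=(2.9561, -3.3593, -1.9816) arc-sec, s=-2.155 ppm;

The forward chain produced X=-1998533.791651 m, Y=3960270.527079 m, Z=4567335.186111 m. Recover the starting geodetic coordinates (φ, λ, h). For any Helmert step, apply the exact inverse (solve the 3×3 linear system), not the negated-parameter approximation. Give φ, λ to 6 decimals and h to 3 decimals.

start: X=-1998533.7917, Y=3960270.5271, Z=4567335.1861 m
→ Helmert⁻¹: X=-1997932.2058, Y=3960257.2041, Z=4567751.5540
→ Helmert⁻¹: X=-1997902.7713, Y=3960185.8567, Z=4567620.9098
→ Helmert⁻¹: X=-1997801.8521, Y=3959841.8003, Z=4567705.9856
→ Helmert⁻¹: X=-1997847.3954, Y=3959616.1610, Z=4568233.2324
→ geod (Bowring, a=6378206.400): φ=46.04175400°, λ=116.77349400°, h=-46.2940 m

φ=46.041754°, λ=116.773494°, h=-46.294 m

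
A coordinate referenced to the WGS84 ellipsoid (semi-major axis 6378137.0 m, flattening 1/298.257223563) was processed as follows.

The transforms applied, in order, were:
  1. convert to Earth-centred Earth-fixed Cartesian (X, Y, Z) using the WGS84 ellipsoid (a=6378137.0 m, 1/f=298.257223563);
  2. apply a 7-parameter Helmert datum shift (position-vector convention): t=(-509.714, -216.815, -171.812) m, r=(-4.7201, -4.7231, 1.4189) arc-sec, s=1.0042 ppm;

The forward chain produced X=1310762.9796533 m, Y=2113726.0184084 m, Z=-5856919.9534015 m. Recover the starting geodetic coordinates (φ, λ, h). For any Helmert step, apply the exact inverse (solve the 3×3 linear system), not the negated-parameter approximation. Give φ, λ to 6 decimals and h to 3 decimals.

φ=-67.124694°, λ=58.192649°, h=3137.675 m

start: X=1310762.9797, Y=2113726.0184, Z=-5856919.9534 m
→ Helmert⁻¹: X=1311151.8109, Y=2114065.7146, Z=-5856723.9055
→ geod (Bowring, a=6378137.000): φ=-67.12469400°, λ=58.19264900°, h=3137.6750 m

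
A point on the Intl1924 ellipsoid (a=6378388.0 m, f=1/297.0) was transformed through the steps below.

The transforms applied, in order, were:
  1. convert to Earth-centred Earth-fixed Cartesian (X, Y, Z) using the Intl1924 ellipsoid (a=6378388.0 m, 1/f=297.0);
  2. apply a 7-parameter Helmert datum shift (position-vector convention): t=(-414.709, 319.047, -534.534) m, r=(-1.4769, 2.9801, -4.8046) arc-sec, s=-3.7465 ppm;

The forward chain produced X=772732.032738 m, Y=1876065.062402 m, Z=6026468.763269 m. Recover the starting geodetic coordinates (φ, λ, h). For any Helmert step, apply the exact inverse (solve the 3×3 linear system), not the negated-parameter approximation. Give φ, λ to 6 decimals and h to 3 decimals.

φ=71.512737°, λ=67.602621°, h=255.814 m

start: X=772732.0327, Y=1876065.0624, Z=6026468.7633 m
→ Helmert⁻¹: X=773018.8679, Y=1875727.8941, Z=6027050.4767
→ geod (Bowring, a=6378388.000): φ=71.51273700°, λ=67.60262100°, h=255.8140 m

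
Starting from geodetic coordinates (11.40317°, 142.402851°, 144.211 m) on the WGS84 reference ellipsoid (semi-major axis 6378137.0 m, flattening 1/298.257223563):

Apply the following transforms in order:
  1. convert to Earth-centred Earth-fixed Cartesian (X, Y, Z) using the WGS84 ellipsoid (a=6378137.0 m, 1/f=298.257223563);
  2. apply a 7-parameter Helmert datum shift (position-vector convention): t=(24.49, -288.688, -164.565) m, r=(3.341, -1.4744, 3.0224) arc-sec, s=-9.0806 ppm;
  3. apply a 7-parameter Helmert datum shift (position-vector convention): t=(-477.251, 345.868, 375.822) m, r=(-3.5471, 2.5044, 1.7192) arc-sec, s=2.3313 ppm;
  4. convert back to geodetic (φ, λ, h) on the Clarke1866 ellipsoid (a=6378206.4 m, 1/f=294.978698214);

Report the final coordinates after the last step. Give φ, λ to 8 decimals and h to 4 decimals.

φ=11.40536313°, λ=142.40623977°, h=468.6941 m

start: φ=11.403170°, λ=142.402851°, h=144.211 m
→ ECEF (a=6378137.000, f=1/298.257223563): X=-4954530.4215, Y=3815109.3437, Z=1252782.1255
→ Helmert 7p (PV): X=-4954525.7986, Y=3814693.1222, Z=1252632.5645
→ Helmert 7p (PV): X=-4955031.1863, Y=3815028.1291, Z=1253005.8623
→ geod (Bowring, a=6378206.400): φ=11.40536313°, λ=142.40623977°, h=468.6941 m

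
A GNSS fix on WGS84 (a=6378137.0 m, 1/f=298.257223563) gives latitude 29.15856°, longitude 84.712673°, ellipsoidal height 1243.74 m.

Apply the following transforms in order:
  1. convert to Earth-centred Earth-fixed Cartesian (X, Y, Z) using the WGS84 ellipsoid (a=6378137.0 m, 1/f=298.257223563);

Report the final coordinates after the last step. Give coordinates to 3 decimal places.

X=513773.456 m, Y=5551660.198 m, Z=3089866.229 m

start: φ=29.158560°, λ=84.712673°, h=1243.740 m
→ ECEF (a=6378137.000, f=1/298.257223563): X=513773.4561, Y=5551660.1981, Z=3089866.2290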